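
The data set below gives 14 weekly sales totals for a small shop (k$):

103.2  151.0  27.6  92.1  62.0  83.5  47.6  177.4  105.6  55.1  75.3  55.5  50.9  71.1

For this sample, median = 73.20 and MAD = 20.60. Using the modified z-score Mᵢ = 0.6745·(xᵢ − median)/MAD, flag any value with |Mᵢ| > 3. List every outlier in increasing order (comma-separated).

|Mᵢ| > 3 ⇔ |xᵢ − 73.20| > 3·20.60/0.6745 = 91.62.
So outliers lie outside [-18.42, 164.82].
177.4: M = 3.41 → outlier.

177.4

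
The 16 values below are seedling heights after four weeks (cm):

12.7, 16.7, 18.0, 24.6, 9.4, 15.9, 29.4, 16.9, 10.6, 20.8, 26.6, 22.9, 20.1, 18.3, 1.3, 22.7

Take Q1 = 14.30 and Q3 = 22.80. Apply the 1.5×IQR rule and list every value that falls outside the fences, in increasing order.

1.3

IQR = Q3 − Q1 = 22.80 − 14.30 = 8.50.
Lower fence = Q1 − 1.5·IQR = 14.30 − 12.75 = 1.55.
Upper fence = Q3 + 1.5·IQR = 22.80 + 12.75 = 35.55.
1.3 < 1.55 → outlier.
All remaining values lie within [1.55, 35.55].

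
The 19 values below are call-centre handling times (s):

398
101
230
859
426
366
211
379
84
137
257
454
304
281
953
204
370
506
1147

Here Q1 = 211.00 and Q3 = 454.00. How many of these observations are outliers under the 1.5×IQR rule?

IQR = 243.00; fences at 211.00 − 364.50 = -153.50 and 454.00 + 364.50 = 818.50.
Outside the cutoffs: 859, 953, 1147.

3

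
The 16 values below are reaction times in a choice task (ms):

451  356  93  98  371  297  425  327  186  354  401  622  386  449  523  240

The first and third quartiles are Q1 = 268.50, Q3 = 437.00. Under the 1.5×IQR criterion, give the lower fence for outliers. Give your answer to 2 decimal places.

15.75

IQR = Q3 − Q1 = 437.00 − 268.50 = 168.50.
Lower fence = Q1 − 1.5·IQR = 268.50 − 252.75 = 15.75.
Upper fence = Q3 + 1.5·IQR = 437.00 + 252.75 = 689.75.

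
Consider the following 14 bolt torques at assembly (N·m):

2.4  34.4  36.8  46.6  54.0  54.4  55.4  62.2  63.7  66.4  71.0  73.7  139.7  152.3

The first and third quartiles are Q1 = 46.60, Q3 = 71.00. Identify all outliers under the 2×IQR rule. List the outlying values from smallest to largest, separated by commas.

139.7, 152.3

IQR = Q3 − Q1 = 71.00 − 46.60 = 24.40.
Lower fence = Q1 − 2·IQR = 46.60 − 48.80 = -2.20.
Upper fence = Q3 + 2·IQR = 71.00 + 48.80 = 119.80.
139.7 > 119.80 → outlier.
152.3 > 119.80 → outlier.
All remaining values lie within [-2.20, 119.80].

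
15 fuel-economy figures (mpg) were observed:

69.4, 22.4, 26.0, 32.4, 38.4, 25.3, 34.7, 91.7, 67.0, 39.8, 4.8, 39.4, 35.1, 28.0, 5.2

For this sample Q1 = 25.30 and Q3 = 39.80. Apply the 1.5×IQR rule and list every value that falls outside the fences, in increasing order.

IQR = Q3 − Q1 = 39.80 − 25.30 = 14.50.
Lower fence = Q1 − 1.5·IQR = 25.30 − 21.75 = 3.55.
Upper fence = Q3 + 1.5·IQR = 39.80 + 21.75 = 61.55.
67.0 > 61.55 → outlier.
69.4 > 61.55 → outlier.
91.7 > 61.55 → outlier.
All remaining values lie within [3.55, 61.55].

67.0, 69.4, 91.7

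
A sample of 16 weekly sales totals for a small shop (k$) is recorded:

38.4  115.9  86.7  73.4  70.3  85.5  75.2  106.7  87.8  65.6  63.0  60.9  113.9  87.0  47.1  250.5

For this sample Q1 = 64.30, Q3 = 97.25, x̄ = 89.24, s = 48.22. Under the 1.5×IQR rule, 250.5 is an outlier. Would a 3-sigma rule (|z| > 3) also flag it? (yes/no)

yes

z = (250.5 − 89.24) / 48.22 = 3.34.
|z| = 3.34 > 3.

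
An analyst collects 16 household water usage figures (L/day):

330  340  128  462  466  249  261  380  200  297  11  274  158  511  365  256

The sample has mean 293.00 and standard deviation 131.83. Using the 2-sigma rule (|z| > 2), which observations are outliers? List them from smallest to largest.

Cutoffs at x̄ ± 2s: 293.00 ± 2·131.83 = [29.34, 556.66].
11: z = -2.14, |z| > 2 → outlier.
Every other value lies within [29.34, 556.66].

11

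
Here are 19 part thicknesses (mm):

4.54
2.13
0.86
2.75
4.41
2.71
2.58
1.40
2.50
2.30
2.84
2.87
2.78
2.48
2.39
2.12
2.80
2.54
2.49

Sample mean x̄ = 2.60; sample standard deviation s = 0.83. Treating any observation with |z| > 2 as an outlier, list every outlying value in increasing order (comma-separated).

0.86, 4.41, 4.54

Cutoffs at x̄ ± 2s: 2.60 ± 2·0.83 = [0.94, 4.26].
0.86: z = -2.10, |z| > 2 → outlier.
4.41: z = 2.18, |z| > 2 → outlier.
4.54: z = 2.34, |z| > 2 → outlier.
Every other value lies within [0.94, 4.26].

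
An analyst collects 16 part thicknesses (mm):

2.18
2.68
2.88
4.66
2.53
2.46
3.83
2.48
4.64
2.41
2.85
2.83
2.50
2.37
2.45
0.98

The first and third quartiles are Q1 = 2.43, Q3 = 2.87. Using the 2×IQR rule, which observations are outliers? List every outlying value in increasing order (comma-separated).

IQR = Q3 − Q1 = 2.87 − 2.43 = 0.44.
Lower fence = Q1 − 2·IQR = 2.43 − 0.88 = 1.55.
Upper fence = Q3 + 2·IQR = 2.87 + 0.88 = 3.75.
0.98 < 1.55 → outlier.
3.83 > 3.75 → outlier.
4.64 > 3.75 → outlier.
4.66 > 3.75 → outlier.
All remaining values lie within [1.55, 3.75].

0.98, 3.83, 4.64, 4.66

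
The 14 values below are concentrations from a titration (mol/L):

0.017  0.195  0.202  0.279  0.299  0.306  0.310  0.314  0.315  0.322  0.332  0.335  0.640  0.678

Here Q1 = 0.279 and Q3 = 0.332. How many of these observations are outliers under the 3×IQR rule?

3

IQR = 0.053; fences at 0.279 − 0.159 = 0.120 and 0.332 + 0.159 = 0.491.
Outside the cutoffs: 0.017, 0.640, 0.678.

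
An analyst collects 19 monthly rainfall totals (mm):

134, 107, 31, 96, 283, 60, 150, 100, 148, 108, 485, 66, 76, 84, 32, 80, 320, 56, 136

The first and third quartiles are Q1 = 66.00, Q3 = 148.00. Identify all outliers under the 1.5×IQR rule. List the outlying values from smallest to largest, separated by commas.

283, 320, 485

IQR = Q3 − Q1 = 148.00 − 66.00 = 82.00.
Lower fence = Q1 − 1.5·IQR = 66.00 − 123.00 = -57.00.
Upper fence = Q3 + 1.5·IQR = 148.00 + 123.00 = 271.00.
283 > 271.00 → outlier.
320 > 271.00 → outlier.
485 > 271.00 → outlier.
All remaining values lie within [-57.00, 271.00].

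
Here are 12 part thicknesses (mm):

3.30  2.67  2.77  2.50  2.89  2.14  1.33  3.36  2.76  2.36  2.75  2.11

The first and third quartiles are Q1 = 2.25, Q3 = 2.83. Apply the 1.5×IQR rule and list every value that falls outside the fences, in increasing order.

IQR = Q3 − Q1 = 2.83 − 2.25 = 0.58.
Lower fence = Q1 − 1.5·IQR = 2.25 − 0.87 = 1.38.
Upper fence = Q3 + 1.5·IQR = 2.83 + 0.87 = 3.70.
1.33 < 1.38 → outlier.
All remaining values lie within [1.38, 3.70].

1.33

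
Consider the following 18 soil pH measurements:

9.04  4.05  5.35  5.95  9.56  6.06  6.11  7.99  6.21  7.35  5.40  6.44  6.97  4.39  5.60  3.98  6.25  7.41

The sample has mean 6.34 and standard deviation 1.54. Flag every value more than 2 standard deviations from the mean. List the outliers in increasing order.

9.56

Cutoffs at x̄ ± 2s: 6.34 ± 2·1.54 = [3.26, 9.42].
9.56: z = 2.09, |z| > 2 → outlier.
Every other value lies within [3.26, 9.42].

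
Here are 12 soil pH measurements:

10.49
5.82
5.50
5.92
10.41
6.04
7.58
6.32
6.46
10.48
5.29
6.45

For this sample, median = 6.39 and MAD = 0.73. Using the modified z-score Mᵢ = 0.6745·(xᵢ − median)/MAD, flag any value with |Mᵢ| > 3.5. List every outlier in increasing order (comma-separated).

10.41, 10.48, 10.49

|Mᵢ| > 3.5 ⇔ |xᵢ − 6.39| > 3.5·0.73/0.6745 = 3.79.
So outliers lie outside [2.60, 10.18].
10.41: M = 3.71 → outlier.
10.48: M = 3.78 → outlier.
10.49: M = 3.79 → outlier.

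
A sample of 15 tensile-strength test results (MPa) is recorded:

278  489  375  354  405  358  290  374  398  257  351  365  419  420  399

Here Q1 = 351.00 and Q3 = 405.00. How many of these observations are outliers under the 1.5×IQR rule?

2

IQR = 54.00; fences at 351.00 − 81.00 = 270.00 and 405.00 + 81.00 = 486.00.
Outside the cutoffs: 257, 489.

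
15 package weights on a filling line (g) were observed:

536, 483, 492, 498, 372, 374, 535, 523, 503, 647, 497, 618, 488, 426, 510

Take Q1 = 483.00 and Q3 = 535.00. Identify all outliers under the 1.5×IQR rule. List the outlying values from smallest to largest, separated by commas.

IQR = Q3 − Q1 = 535.00 − 483.00 = 52.00.
Lower fence = Q1 − 1.5·IQR = 483.00 − 78.00 = 405.00.
Upper fence = Q3 + 1.5·IQR = 535.00 + 78.00 = 613.00.
372 < 405.00 → outlier.
374 < 405.00 → outlier.
618 > 613.00 → outlier.
647 > 613.00 → outlier.
All remaining values lie within [405.00, 613.00].

372, 374, 618, 647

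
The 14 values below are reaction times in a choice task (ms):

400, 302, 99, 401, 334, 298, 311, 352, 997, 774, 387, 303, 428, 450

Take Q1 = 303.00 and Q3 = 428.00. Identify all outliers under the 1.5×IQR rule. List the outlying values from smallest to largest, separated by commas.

IQR = Q3 − Q1 = 428.00 − 303.00 = 125.00.
Lower fence = Q1 − 1.5·IQR = 303.00 − 187.50 = 115.50.
Upper fence = Q3 + 1.5·IQR = 428.00 + 187.50 = 615.50.
99 < 115.50 → outlier.
774 > 615.50 → outlier.
997 > 615.50 → outlier.
All remaining values lie within [115.50, 615.50].

99, 774, 997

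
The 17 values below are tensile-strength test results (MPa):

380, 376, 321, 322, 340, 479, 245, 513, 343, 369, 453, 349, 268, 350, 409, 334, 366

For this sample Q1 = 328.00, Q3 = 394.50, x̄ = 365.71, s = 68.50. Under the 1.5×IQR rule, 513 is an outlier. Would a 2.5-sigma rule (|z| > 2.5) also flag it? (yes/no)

z = (513 − 365.71) / 68.50 = 2.15.
|z| = 2.15 ≤ 2.5.

no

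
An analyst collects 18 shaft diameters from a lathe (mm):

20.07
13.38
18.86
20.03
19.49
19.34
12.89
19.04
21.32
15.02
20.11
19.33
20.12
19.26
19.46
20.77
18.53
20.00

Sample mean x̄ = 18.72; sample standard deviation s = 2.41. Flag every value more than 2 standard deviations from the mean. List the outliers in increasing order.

Cutoffs at x̄ ± 2s: 18.72 ± 2·2.41 = [13.90, 23.54].
12.89: z = -2.42, |z| > 2 → outlier.
13.38: z = -2.22, |z| > 2 → outlier.
Every other value lies within [13.90, 23.54].

12.89, 13.38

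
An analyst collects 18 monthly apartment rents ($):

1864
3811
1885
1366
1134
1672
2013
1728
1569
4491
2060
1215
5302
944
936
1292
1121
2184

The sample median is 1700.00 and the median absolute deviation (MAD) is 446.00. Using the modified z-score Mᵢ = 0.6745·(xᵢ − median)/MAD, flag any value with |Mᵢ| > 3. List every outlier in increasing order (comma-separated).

|Mᵢ| > 3 ⇔ |xᵢ − 1700.00| > 3·446.00/0.6745 = 1983.69.
So outliers lie outside [-283.69, 3683.69].
3811: M = 3.19 → outlier.
4491: M = 4.22 → outlier.
5302: M = 5.45 → outlier.

3811, 4491, 5302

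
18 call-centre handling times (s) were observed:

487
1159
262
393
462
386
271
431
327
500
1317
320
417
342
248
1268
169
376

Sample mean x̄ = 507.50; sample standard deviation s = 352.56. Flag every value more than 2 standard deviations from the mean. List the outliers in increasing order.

1268, 1317

Cutoffs at x̄ ± 2s: 507.50 ± 2·352.56 = [-197.62, 1212.62].
1268: z = 2.16, |z| > 2 → outlier.
1317: z = 2.30, |z| > 2 → outlier.
Every other value lies within [-197.62, 1212.62].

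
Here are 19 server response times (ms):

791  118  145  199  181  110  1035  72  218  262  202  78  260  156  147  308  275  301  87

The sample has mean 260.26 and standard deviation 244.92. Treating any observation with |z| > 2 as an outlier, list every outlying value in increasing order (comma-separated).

Cutoffs at x̄ ± 2s: 260.26 ± 2·244.92 = [-229.58, 750.10].
791: z = 2.17, |z| > 2 → outlier.
1035: z = 3.16, |z| > 2 → outlier.
Every other value lies within [-229.58, 750.10].

791, 1035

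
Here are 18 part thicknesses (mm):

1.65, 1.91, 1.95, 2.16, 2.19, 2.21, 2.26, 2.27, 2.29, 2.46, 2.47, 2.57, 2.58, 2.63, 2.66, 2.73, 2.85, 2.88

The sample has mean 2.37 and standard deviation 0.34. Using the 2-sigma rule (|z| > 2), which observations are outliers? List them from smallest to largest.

Cutoffs at x̄ ± 2s: 2.37 ± 2·0.34 = [1.69, 3.05].
1.65: z = -2.12, |z| > 2 → outlier.
Every other value lies within [1.69, 3.05].

1.65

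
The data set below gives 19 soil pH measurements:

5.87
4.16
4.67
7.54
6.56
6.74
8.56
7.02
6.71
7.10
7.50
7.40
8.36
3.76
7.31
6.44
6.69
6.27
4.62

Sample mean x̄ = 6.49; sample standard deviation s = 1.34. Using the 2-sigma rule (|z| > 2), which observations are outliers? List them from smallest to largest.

Cutoffs at x̄ ± 2s: 6.49 ± 2·1.34 = [3.81, 9.17].
3.76: z = -2.04, |z| > 2 → outlier.
Every other value lies within [3.81, 9.17].

3.76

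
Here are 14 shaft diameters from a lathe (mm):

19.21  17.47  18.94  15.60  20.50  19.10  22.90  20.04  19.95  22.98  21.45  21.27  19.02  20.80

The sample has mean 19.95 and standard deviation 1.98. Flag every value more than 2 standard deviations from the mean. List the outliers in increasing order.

15.60

Cutoffs at x̄ ± 2s: 19.95 ± 2·1.98 = [15.99, 23.91].
15.60: z = -2.20, |z| > 2 → outlier.
Every other value lies within [15.99, 23.91].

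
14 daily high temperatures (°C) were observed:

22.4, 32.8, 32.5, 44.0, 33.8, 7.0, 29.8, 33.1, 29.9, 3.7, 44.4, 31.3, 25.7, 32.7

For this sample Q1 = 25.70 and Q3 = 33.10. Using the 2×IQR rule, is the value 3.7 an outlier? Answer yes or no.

yes

IQR = Q3 − Q1 = 33.10 − 25.70 = 7.40.
Lower fence = Q1 − 2·IQR = 25.70 − 14.80 = 10.90.
Upper fence = Q3 + 2·IQR = 33.10 + 14.80 = 47.90.
3.7 lies below the lower fence.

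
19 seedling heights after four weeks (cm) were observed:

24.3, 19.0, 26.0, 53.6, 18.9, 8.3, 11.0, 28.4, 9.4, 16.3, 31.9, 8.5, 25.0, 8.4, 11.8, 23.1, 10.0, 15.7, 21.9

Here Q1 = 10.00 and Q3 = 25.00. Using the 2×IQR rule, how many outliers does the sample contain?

IQR = 15.00; fences at 10.00 − 30.00 = -20.00 and 25.00 + 30.00 = 55.00.
Every value lies within the cutoffs.

0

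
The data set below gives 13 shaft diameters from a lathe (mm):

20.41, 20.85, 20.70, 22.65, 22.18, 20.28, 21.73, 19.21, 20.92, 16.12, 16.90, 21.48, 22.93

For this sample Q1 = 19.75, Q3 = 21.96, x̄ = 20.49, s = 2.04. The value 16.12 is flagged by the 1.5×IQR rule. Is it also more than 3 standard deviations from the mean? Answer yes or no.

no

z = (16.12 − 20.49) / 2.04 = -2.14.
|z| = 2.14 ≤ 3.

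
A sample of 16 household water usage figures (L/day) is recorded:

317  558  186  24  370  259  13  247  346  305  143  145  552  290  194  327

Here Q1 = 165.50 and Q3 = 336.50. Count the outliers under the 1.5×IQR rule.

0

IQR = 171.00; fences at 165.50 − 256.50 = -91.00 and 336.50 + 256.50 = 593.00.
Every value lies within the cutoffs.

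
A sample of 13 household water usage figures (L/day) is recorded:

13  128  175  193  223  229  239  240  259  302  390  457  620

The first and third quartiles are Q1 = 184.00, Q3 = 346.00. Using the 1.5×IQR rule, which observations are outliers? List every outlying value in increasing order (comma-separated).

620

IQR = Q3 − Q1 = 346.00 − 184.00 = 162.00.
Lower fence = Q1 − 1.5·IQR = 184.00 − 243.00 = -59.00.
Upper fence = Q3 + 1.5·IQR = 346.00 + 243.00 = 589.00.
620 > 589.00 → outlier.
All remaining values lie within [-59.00, 589.00].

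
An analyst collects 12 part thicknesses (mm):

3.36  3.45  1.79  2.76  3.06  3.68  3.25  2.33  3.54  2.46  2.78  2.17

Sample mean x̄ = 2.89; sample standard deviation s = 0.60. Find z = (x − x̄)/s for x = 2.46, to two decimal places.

-0.72

z = (2.46 − 2.89) / 0.60 = -0.72.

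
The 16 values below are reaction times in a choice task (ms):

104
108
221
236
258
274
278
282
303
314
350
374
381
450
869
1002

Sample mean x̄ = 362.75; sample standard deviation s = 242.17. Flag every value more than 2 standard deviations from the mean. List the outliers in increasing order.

Cutoffs at x̄ ± 2s: 362.75 ± 2·242.17 = [-121.59, 847.09].
869: z = 2.09, |z| > 2 → outlier.
1002: z = 2.64, |z| > 2 → outlier.
Every other value lies within [-121.59, 847.09].

869, 1002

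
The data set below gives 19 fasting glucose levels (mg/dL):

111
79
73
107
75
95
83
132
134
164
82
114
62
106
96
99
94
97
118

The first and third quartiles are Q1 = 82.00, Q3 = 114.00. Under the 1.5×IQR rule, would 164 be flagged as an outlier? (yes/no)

yes

IQR = Q3 − Q1 = 114.00 − 82.00 = 32.00.
Lower fence = Q1 − 1.5·IQR = 82.00 − 48.00 = 34.00.
Upper fence = Q3 + 1.5·IQR = 114.00 + 48.00 = 162.00.
164 lies above the upper fence.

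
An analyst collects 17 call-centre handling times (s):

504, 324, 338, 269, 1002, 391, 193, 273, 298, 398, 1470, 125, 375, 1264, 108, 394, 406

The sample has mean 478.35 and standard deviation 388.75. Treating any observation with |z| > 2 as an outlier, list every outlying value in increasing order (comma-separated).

Cutoffs at x̄ ± 2s: 478.35 ± 2·388.75 = [-299.15, 1255.85].
1264: z = 2.02, |z| > 2 → outlier.
1470: z = 2.55, |z| > 2 → outlier.
Every other value lies within [-299.15, 1255.85].

1264, 1470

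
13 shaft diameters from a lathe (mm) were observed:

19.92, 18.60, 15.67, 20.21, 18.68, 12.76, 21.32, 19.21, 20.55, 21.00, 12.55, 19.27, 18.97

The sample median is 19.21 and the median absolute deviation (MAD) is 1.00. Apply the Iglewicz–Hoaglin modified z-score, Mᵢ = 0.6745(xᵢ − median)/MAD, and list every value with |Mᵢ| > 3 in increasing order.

|Mᵢ| > 3 ⇔ |xᵢ − 19.21| > 3·1.00/0.6745 = 4.45.
So outliers lie outside [14.76, 23.66].
12.55: M = -4.49 → outlier.
12.76: M = -4.35 → outlier.

12.55, 12.76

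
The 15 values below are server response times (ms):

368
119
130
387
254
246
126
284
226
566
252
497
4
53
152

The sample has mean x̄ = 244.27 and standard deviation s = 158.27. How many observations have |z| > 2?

1

Cutoffs: x̄ ± 2s = [-72.27, 560.81].
Outside the cutoffs: 566.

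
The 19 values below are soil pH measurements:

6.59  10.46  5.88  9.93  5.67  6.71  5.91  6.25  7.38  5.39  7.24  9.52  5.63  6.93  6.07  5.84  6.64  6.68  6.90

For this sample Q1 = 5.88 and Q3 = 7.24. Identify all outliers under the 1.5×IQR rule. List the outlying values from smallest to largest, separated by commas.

IQR = Q3 − Q1 = 7.24 − 5.88 = 1.36.
Lower fence = Q1 − 1.5·IQR = 5.88 − 2.04 = 3.84.
Upper fence = Q3 + 1.5·IQR = 7.24 + 2.04 = 9.28.
9.52 > 9.28 → outlier.
9.93 > 9.28 → outlier.
10.46 > 9.28 → outlier.
All remaining values lie within [3.84, 9.28].

9.52, 9.93, 10.46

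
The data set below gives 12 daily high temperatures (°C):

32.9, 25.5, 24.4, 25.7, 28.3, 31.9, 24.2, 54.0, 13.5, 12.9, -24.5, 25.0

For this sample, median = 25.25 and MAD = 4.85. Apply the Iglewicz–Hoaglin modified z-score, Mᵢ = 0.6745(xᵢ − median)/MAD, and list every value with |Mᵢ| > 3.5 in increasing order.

|Mᵢ| > 3.5 ⇔ |xᵢ − 25.25| > 3.5·4.85/0.6745 = 25.17.
So outliers lie outside [0.08, 50.42].
-24.5: M = -6.92 → outlier.
54.0: M = 4.00 → outlier.

-24.5, 54.0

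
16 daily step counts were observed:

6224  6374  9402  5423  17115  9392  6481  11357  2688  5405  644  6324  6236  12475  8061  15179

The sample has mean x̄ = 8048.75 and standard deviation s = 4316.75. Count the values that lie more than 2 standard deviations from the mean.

1

Cutoffs: x̄ ± 2s = [-584.75, 16682.25].
Outside the cutoffs: 17115.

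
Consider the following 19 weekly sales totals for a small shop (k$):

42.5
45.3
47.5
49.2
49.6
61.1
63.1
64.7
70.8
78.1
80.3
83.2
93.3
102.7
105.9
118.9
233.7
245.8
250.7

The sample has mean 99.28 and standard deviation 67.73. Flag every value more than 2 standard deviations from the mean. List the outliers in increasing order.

245.8, 250.7

Cutoffs at x̄ ± 2s: 99.28 ± 2·67.73 = [-36.18, 234.74].
245.8: z = 2.16, |z| > 2 → outlier.
250.7: z = 2.24, |z| > 2 → outlier.
Every other value lies within [-36.18, 234.74].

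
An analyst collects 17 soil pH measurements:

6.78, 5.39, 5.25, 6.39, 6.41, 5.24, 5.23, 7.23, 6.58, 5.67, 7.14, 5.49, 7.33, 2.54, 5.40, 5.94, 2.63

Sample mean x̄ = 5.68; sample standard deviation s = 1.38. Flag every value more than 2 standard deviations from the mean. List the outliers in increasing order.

Cutoffs at x̄ ± 2s: 5.68 ± 2·1.38 = [2.92, 8.44].
2.54: z = -2.28, |z| > 2 → outlier.
2.63: z = -2.21, |z| > 2 → outlier.
Every other value lies within [2.92, 8.44].

2.54, 2.63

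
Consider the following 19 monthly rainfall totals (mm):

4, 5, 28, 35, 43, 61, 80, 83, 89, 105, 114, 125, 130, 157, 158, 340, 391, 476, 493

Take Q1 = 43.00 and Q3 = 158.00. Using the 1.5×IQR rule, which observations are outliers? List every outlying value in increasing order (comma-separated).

340, 391, 476, 493

IQR = Q3 − Q1 = 158.00 − 43.00 = 115.00.
Lower fence = Q1 − 1.5·IQR = 43.00 − 172.50 = -129.50.
Upper fence = Q3 + 1.5·IQR = 158.00 + 172.50 = 330.50.
340 > 330.50 → outlier.
391 > 330.50 → outlier.
476 > 330.50 → outlier.
493 > 330.50 → outlier.
All remaining values lie within [-129.50, 330.50].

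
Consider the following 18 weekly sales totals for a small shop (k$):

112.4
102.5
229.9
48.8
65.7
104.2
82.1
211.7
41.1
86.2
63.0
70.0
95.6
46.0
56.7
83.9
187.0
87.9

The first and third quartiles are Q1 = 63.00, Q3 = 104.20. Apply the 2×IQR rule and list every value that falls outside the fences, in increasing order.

IQR = Q3 − Q1 = 104.20 − 63.00 = 41.20.
Lower fence = Q1 − 2·IQR = 63.00 − 82.40 = -19.40.
Upper fence = Q3 + 2·IQR = 104.20 + 82.40 = 186.60.
187.0 > 186.60 → outlier.
211.7 > 186.60 → outlier.
229.9 > 186.60 → outlier.
All remaining values lie within [-19.40, 186.60].

187.0, 211.7, 229.9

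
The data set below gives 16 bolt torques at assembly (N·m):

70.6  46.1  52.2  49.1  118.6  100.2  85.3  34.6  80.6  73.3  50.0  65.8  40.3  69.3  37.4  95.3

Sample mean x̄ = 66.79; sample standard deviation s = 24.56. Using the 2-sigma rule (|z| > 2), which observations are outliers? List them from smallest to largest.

Cutoffs at x̄ ± 2s: 66.79 ± 2·24.56 = [17.67, 115.91].
118.6: z = 2.11, |z| > 2 → outlier.
Every other value lies within [17.67, 115.91].

118.6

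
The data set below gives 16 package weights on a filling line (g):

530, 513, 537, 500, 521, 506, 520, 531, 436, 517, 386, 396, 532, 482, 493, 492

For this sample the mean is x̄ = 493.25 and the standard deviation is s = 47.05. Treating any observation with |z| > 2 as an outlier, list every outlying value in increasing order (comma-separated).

386, 396

Cutoffs at x̄ ± 2s: 493.25 ± 2·47.05 = [399.15, 587.35].
386: z = -2.28, |z| > 2 → outlier.
396: z = -2.07, |z| > 2 → outlier.
Every other value lies within [399.15, 587.35].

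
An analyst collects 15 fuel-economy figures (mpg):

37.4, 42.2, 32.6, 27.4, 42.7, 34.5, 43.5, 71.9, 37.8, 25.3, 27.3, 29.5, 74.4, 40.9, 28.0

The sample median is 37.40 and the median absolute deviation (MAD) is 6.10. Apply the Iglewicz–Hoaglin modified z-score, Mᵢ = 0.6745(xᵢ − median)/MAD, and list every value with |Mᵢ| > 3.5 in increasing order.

71.9, 74.4

|Mᵢ| > 3.5 ⇔ |xᵢ − 37.40| > 3.5·6.10/0.6745 = 31.65.
So outliers lie outside [5.75, 69.05].
71.9: M = 3.81 → outlier.
74.4: M = 4.09 → outlier.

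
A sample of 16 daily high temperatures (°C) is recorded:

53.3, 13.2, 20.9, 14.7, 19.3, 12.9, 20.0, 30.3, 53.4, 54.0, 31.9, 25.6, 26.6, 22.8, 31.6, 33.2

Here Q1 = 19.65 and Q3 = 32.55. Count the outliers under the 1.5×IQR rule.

3

IQR = 12.90; fences at 19.65 − 19.35 = 0.30 and 32.55 + 19.35 = 51.90.
Outside the cutoffs: 53.3, 53.4, 54.0.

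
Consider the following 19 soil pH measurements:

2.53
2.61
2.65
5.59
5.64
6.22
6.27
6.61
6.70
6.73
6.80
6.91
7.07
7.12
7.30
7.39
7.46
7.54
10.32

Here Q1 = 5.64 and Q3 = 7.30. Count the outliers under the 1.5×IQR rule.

4

IQR = 1.66; fences at 5.64 − 2.49 = 3.15 and 7.30 + 2.49 = 9.79.
Outside the cutoffs: 2.53, 2.61, 2.65, 10.32.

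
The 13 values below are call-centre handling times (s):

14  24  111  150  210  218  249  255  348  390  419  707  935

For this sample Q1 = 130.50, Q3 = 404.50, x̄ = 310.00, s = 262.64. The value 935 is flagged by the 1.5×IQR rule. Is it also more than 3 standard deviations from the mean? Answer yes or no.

no

z = (935 − 310.00) / 262.64 = 2.38.
|z| = 2.38 ≤ 3.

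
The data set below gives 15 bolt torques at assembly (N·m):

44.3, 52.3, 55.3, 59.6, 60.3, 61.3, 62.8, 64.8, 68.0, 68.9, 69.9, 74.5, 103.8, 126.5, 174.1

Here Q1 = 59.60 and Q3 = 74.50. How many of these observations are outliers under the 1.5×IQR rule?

IQR = 14.90; fences at 59.60 − 22.35 = 37.25 and 74.50 + 22.35 = 96.85.
Outside the cutoffs: 103.8, 126.5, 174.1.

3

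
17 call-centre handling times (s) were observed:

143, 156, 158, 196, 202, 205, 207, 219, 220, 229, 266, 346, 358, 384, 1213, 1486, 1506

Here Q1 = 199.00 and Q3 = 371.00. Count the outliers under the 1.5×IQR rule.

3

IQR = 172.00; fences at 199.00 − 258.00 = -59.00 and 371.00 + 258.00 = 629.00.
Outside the cutoffs: 1213, 1486, 1506.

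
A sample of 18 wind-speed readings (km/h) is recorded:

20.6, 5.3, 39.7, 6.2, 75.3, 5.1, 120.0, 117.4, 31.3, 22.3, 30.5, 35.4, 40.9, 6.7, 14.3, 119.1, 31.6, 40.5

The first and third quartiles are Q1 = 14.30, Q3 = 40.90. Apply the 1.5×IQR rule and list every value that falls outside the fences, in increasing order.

117.4, 119.1, 120.0

IQR = Q3 − Q1 = 40.90 − 14.30 = 26.60.
Lower fence = Q1 − 1.5·IQR = 14.30 − 39.90 = -25.60.
Upper fence = Q3 + 1.5·IQR = 40.90 + 39.90 = 80.80.
117.4 > 80.80 → outlier.
119.1 > 80.80 → outlier.
120.0 > 80.80 → outlier.
All remaining values lie within [-25.60, 80.80].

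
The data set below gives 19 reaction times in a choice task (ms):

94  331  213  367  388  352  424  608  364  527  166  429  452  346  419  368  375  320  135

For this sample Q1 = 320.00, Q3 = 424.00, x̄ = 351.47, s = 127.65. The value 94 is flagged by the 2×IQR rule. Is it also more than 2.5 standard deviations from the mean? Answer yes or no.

no

z = (94 − 351.47) / 127.65 = -2.02.
|z| = 2.02 ≤ 2.5.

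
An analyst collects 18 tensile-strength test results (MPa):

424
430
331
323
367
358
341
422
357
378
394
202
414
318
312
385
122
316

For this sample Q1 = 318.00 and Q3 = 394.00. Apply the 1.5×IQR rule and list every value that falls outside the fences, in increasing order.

122, 202

IQR = Q3 − Q1 = 394.00 − 318.00 = 76.00.
Lower fence = Q1 − 1.5·IQR = 318.00 − 114.00 = 204.00.
Upper fence = Q3 + 1.5·IQR = 394.00 + 114.00 = 508.00.
122 < 204.00 → outlier.
202 < 204.00 → outlier.
All remaining values lie within [204.00, 508.00].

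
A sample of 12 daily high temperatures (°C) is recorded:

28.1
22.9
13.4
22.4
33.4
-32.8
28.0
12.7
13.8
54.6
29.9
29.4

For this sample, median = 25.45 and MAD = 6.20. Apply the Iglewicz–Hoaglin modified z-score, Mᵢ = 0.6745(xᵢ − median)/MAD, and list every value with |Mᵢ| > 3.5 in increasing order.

|Mᵢ| > 3.5 ⇔ |xᵢ − 25.45| > 3.5·6.20/0.6745 = 32.17.
So outliers lie outside [-6.72, 57.62].
-32.8: M = -6.34 → outlier.

-32.8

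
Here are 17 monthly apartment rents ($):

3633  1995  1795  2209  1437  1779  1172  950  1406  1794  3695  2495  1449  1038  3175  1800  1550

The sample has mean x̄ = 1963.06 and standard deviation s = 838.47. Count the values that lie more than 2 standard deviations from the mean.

1

Cutoffs: x̄ ± 2s = [286.12, 3640.00].
Outside the cutoffs: 3695.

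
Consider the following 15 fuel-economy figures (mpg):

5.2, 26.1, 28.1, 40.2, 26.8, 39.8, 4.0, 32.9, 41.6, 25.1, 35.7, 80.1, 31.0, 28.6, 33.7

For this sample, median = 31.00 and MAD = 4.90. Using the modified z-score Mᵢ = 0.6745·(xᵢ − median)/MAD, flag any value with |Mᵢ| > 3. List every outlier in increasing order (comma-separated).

4.0, 5.2, 80.1

|Mᵢ| > 3 ⇔ |xᵢ − 31.00| > 3·4.90/0.6745 = 21.79.
So outliers lie outside [9.21, 52.79].
4.0: M = -3.72 → outlier.
5.2: M = -3.55 → outlier.
80.1: M = 6.76 → outlier.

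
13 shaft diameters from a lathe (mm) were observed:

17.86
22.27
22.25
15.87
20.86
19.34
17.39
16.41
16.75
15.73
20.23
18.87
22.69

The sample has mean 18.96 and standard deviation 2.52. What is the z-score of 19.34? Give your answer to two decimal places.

z = (19.34 − 18.96) / 2.52 = 0.15.

0.15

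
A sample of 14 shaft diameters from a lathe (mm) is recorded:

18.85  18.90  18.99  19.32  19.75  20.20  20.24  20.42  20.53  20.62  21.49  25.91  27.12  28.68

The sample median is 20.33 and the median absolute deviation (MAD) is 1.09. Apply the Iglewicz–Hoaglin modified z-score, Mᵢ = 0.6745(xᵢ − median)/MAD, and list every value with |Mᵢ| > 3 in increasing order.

|Mᵢ| > 3 ⇔ |xᵢ − 20.33| > 3·1.09/0.6745 = 4.85.
So outliers lie outside [15.48, 25.18].
25.91: M = 3.45 → outlier.
27.12: M = 4.20 → outlier.
28.68: M = 5.17 → outlier.

25.91, 27.12, 28.68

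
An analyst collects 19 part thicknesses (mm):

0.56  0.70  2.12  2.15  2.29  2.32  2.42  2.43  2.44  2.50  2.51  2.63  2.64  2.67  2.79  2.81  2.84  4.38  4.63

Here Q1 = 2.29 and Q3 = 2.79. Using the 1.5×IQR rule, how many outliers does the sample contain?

IQR = 0.50; fences at 2.29 − 0.75 = 1.54 and 2.79 + 0.75 = 3.54.
Outside the cutoffs: 0.56, 0.70, 4.38, 4.63.

4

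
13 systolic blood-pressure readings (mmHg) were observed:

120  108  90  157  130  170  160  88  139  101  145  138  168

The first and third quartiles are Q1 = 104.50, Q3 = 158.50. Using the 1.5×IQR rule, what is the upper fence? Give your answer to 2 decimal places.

IQR = Q3 − Q1 = 158.50 − 104.50 = 54.00.
Lower fence = Q1 − 1.5·IQR = 104.50 − 81.00 = 23.50.
Upper fence = Q3 + 1.5·IQR = 158.50 + 81.00 = 239.50.

239.50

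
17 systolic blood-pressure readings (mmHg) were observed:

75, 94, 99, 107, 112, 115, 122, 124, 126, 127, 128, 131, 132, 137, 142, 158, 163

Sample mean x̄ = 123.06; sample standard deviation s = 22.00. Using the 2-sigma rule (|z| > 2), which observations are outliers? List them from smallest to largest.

75

Cutoffs at x̄ ± 2s: 123.06 ± 2·22.00 = [79.06, 167.06].
75: z = -2.18, |z| > 2 → outlier.
Every other value lies within [79.06, 167.06].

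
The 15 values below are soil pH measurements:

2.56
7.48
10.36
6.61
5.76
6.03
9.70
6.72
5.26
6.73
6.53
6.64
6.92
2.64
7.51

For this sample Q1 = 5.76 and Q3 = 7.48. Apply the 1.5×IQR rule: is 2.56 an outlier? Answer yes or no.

IQR = Q3 − Q1 = 7.48 − 5.76 = 1.72.
Lower fence = Q1 − 1.5·IQR = 5.76 − 2.58 = 3.18.
Upper fence = Q3 + 1.5·IQR = 7.48 + 2.58 = 10.06.
2.56 lies below the lower fence.

yes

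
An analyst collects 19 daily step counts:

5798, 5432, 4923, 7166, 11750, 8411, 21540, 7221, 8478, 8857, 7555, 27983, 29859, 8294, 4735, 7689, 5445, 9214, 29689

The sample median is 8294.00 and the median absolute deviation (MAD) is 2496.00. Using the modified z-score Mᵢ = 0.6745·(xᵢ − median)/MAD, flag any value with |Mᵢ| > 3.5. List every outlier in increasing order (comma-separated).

21540, 27983, 29689, 29859

|Mᵢ| > 3.5 ⇔ |xᵢ − 8294.00| > 3.5·2496.00/0.6745 = 12951.82.
So outliers lie outside [-4657.82, 21245.82].
21540: M = 3.58 → outlier.
27983: M = 5.32 → outlier.
29689: M = 5.78 → outlier.
29859: M = 5.83 → outlier.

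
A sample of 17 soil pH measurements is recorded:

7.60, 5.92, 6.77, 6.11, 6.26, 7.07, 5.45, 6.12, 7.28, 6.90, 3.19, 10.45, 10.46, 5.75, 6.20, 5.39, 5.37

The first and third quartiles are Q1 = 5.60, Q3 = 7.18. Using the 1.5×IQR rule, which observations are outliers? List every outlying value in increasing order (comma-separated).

IQR = Q3 − Q1 = 7.18 − 5.60 = 1.58.
Lower fence = Q1 − 1.5·IQR = 5.60 − 2.37 = 3.23.
Upper fence = Q3 + 1.5·IQR = 7.18 + 2.37 = 9.55.
3.19 < 3.23 → outlier.
10.45 > 9.55 → outlier.
10.46 > 9.55 → outlier.
All remaining values lie within [3.23, 9.55].

3.19, 10.45, 10.46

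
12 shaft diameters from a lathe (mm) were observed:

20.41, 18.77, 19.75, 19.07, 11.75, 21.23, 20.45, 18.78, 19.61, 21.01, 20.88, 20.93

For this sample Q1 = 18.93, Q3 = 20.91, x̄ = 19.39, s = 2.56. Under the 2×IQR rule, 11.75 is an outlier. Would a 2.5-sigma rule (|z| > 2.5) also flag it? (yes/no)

z = (11.75 − 19.39) / 2.56 = -2.98.
|z| = 2.98 > 2.5.

yes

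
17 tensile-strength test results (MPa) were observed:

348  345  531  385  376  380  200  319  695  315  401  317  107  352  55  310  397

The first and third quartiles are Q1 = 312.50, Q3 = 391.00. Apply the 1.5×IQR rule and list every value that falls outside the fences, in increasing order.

IQR = Q3 − Q1 = 391.00 − 312.50 = 78.50.
Lower fence = Q1 − 1.5·IQR = 312.50 − 117.75 = 194.75.
Upper fence = Q3 + 1.5·IQR = 391.00 + 117.75 = 508.75.
55 < 194.75 → outlier.
107 < 194.75 → outlier.
531 > 508.75 → outlier.
695 > 508.75 → outlier.
All remaining values lie within [194.75, 508.75].

55, 107, 531, 695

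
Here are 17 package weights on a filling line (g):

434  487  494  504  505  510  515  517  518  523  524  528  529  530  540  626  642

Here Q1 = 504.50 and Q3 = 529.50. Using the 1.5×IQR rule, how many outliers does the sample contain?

IQR = 25.00; fences at 504.50 − 37.50 = 467.00 and 529.50 + 37.50 = 567.00.
Outside the cutoffs: 434, 626, 642.

3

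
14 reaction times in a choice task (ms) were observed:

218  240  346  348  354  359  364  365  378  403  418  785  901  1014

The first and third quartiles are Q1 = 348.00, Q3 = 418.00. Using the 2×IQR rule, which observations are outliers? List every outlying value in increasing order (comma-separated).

IQR = Q3 − Q1 = 418.00 − 348.00 = 70.00.
Lower fence = Q1 − 2·IQR = 348.00 − 140.00 = 208.00.
Upper fence = Q3 + 2·IQR = 418.00 + 140.00 = 558.00.
785 > 558.00 → outlier.
901 > 558.00 → outlier.
1014 > 558.00 → outlier.
All remaining values lie within [208.00, 558.00].

785, 901, 1014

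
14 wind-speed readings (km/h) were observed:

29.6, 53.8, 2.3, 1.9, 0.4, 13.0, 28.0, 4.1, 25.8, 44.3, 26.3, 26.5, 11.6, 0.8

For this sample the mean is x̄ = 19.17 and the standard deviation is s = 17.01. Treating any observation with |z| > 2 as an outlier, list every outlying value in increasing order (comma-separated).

Cutoffs at x̄ ± 2s: 19.17 ± 2·17.01 = [-14.85, 53.19].
53.8: z = 2.04, |z| > 2 → outlier.
Every other value lies within [-14.85, 53.19].

53.8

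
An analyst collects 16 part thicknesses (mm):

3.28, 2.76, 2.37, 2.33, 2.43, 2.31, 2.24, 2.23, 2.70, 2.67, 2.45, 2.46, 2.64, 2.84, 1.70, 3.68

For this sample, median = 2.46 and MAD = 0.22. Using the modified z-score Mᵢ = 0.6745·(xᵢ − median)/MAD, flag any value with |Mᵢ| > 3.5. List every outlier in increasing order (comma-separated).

3.68

|Mᵢ| > 3.5 ⇔ |xᵢ − 2.46| > 3.5·0.22/0.6745 = 1.14.
So outliers lie outside [1.32, 3.60].
3.68: M = 3.74 → outlier.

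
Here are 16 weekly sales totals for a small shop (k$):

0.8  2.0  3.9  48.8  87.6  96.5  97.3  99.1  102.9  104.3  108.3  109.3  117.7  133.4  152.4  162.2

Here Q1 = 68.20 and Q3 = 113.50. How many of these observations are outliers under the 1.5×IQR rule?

IQR = 45.30; fences at 68.20 − 67.95 = 0.25 and 113.50 + 67.95 = 181.45.
Every value lies within the cutoffs.

0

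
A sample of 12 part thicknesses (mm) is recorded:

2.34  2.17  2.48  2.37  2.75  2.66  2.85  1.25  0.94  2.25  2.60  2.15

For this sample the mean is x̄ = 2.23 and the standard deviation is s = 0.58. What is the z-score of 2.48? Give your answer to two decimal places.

0.43

z = (2.48 − 2.23) / 0.58 = 0.43.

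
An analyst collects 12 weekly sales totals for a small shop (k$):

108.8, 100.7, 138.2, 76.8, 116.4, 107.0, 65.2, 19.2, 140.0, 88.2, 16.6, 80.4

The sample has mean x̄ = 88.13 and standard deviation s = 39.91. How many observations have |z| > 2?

0

Cutoffs: x̄ ± 2s = [8.31, 167.95].
Every value lies within the cutoffs.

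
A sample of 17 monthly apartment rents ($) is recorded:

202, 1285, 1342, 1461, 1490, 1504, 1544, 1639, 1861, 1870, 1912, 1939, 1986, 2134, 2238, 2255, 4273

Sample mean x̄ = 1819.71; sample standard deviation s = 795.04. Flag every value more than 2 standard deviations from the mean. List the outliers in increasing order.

Cutoffs at x̄ ± 2s: 1819.71 ± 2·795.04 = [229.63, 3409.79].
202: z = -2.03, |z| > 2 → outlier.
4273: z = 3.09, |z| > 2 → outlier.
Every other value lies within [229.63, 3409.79].

202, 4273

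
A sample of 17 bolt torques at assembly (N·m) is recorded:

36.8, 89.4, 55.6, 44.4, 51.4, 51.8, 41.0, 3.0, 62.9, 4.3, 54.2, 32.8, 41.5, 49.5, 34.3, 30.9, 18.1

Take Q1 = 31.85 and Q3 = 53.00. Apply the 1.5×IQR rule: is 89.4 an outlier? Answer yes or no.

yes

IQR = Q3 − Q1 = 53.00 − 31.85 = 21.15.
Lower fence = Q1 − 1.5·IQR = 31.85 − 31.725 = 0.125.
Upper fence = Q3 + 1.5·IQR = 53.00 + 31.725 = 84.725.
89.4 lies above the upper fence.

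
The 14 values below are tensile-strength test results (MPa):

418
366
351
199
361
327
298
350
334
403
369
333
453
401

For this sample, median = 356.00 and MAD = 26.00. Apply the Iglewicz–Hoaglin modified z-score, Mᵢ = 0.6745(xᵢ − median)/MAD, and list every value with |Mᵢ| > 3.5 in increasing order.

|Mᵢ| > 3.5 ⇔ |xᵢ − 356.00| > 3.5·26.00/0.6745 = 134.91.
So outliers lie outside [221.09, 490.91].
199: M = -4.07 → outlier.

199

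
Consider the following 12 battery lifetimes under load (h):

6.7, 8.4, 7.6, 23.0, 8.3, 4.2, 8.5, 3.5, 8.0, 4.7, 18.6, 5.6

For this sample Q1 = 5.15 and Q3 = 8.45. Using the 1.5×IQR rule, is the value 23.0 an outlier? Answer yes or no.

yes

IQR = Q3 − Q1 = 8.45 − 5.15 = 3.30.
Lower fence = Q1 − 1.5·IQR = 5.15 − 4.95 = 0.20.
Upper fence = Q3 + 1.5·IQR = 8.45 + 4.95 = 13.40.
23.0 lies above the upper fence.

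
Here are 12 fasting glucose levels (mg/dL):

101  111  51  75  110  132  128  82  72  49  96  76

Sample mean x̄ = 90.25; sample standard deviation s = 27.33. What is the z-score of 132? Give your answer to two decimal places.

z = (132 − 90.25) / 27.33 = 1.53.

1.53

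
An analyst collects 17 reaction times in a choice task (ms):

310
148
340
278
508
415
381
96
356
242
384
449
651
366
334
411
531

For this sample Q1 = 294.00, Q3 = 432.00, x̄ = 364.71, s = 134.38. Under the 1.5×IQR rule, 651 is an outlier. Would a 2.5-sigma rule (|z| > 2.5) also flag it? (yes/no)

no

z = (651 − 364.71) / 134.38 = 2.13.
|z| = 2.13 ≤ 2.5.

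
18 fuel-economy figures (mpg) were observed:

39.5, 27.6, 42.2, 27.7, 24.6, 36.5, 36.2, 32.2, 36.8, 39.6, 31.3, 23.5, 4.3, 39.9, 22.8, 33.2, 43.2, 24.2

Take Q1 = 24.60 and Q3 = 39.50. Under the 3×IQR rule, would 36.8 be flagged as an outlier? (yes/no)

IQR = Q3 − Q1 = 39.50 − 24.60 = 14.90.
Lower fence = Q1 − 3·IQR = 24.60 − 44.70 = -20.10.
Upper fence = Q3 + 3·IQR = 39.50 + 44.70 = 84.20.
36.8 lies within [-20.10, 84.20].

no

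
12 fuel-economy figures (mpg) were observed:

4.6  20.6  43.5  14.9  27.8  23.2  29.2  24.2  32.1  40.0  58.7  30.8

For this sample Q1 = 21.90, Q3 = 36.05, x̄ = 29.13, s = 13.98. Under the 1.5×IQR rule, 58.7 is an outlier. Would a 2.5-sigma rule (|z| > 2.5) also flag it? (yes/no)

z = (58.7 − 29.13) / 13.98 = 2.12.
|z| = 2.12 ≤ 2.5.

no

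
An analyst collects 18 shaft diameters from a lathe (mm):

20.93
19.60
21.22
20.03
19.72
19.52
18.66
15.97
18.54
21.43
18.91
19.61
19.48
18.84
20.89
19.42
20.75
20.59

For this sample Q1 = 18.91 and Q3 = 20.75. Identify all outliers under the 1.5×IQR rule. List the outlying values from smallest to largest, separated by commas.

IQR = Q3 − Q1 = 20.75 − 18.91 = 1.84.
Lower fence = Q1 − 1.5·IQR = 18.91 − 2.76 = 16.15.
Upper fence = Q3 + 1.5·IQR = 20.75 + 2.76 = 23.51.
15.97 < 16.15 → outlier.
All remaining values lie within [16.15, 23.51].

15.97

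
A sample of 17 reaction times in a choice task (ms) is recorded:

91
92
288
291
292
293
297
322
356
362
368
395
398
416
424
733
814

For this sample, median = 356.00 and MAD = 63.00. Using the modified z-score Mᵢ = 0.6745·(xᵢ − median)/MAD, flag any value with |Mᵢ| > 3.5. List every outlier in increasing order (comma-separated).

|Mᵢ| > 3.5 ⇔ |xᵢ − 356.00| > 3.5·63.00/0.6745 = 326.91.
So outliers lie outside [29.09, 682.91].
733: M = 4.04 → outlier.
814: M = 4.90 → outlier.

733, 814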